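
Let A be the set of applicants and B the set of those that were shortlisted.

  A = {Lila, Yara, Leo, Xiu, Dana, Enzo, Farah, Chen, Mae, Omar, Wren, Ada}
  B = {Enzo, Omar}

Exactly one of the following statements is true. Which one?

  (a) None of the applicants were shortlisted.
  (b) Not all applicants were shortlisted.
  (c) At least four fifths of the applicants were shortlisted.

(b)

|A| = 12, |A ∩ B| = 2, |A ∖ B| = 10.
(a) requires A ∩ B = ∅ (|A ∩ B| = 0): false.
(b) requires A ⊄ B (|A ∖ B| ≥ 1): true.
(c) requires |A ∩ B| / |A| ≥ 4/5: false.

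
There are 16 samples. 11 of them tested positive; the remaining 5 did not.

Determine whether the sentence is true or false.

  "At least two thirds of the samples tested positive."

'At least two thirds of the samples tested positive' holds iff |A ∩ B| / |A| ≥ 2/3.
|A| = 16, |A ∩ B| = 11, |A ∖ B| = 5.
|A ∩ B|/|A| = 11/16, so the statement is true.

True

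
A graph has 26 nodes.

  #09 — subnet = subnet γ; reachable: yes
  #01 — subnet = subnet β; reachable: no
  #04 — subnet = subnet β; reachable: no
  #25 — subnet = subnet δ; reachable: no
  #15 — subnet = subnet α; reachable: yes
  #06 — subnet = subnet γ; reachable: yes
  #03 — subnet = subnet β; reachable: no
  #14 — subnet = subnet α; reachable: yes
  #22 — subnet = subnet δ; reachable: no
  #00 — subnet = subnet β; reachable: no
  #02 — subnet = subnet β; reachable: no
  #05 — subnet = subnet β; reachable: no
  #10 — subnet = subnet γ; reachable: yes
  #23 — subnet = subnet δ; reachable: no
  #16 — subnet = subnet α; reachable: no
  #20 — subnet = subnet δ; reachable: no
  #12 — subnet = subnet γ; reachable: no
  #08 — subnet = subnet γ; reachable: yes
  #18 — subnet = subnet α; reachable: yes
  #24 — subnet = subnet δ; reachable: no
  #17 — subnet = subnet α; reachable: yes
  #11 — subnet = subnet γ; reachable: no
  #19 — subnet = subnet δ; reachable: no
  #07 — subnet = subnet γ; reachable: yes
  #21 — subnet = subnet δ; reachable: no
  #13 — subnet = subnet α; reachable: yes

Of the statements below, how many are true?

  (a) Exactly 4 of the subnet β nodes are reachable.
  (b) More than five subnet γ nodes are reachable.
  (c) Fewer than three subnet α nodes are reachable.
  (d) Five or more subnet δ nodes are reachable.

0

(a) subnet β: |A| = 6, |A ∩ B| = 0; needs |A ∩ B| = 4 — false.
(b) subnet γ: |A| = 7, |A ∩ B| = 5; needs |A ∩ B| > 5 — false.
(c) subnet α: |A| = 6, |A ∩ B| = 5; needs |A ∩ B| < 3 — false.
(d) subnet δ: |A| = 7, |A ∩ B| = 0; needs |A ∩ B| ≥ 5 — false.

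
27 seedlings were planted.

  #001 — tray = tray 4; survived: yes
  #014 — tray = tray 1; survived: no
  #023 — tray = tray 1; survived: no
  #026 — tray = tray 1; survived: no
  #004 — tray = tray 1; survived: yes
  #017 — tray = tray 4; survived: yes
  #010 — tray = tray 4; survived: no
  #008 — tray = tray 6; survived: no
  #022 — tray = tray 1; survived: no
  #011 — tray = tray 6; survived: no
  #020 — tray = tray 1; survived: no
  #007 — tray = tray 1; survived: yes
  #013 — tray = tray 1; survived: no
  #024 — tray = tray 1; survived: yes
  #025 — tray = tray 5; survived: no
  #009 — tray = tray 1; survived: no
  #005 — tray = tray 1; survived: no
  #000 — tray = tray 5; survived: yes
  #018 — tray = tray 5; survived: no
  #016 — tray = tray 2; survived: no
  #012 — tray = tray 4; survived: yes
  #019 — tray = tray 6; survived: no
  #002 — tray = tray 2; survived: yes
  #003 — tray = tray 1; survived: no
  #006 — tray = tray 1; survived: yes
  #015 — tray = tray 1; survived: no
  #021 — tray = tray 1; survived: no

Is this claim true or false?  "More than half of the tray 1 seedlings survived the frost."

False

The determiner here denotes the relation: |A ∩ B| > |A ∖ B|.
|A| = 15, |A ∩ B| = 4, |A ∖ B| = 11.
4 < 11, so the statement is false.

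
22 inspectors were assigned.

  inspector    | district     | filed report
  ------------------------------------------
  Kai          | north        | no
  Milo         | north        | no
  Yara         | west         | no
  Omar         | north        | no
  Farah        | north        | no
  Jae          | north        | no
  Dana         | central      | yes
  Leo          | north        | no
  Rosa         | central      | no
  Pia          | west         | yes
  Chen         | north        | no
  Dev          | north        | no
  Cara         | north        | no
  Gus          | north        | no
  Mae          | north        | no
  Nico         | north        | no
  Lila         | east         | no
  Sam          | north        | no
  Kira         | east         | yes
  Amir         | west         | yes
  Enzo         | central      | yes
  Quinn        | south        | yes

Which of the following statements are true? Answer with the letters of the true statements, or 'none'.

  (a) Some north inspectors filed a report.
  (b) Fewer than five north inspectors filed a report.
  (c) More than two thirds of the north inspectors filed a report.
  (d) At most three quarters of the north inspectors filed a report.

|A| = 13, |A ∩ B| = 0, |A ∖ B| = 13.
(a) A ∩ B ≠ ∅ (|A ∩ B| ≥ 1): fails.
(b) |A ∩ B| < 5: holds.
(c) |A ∩ B| / |A| > 2/3: fails.
(d) |A ∩ B| / |A| ≤ 3/4: holds.

(b), (d)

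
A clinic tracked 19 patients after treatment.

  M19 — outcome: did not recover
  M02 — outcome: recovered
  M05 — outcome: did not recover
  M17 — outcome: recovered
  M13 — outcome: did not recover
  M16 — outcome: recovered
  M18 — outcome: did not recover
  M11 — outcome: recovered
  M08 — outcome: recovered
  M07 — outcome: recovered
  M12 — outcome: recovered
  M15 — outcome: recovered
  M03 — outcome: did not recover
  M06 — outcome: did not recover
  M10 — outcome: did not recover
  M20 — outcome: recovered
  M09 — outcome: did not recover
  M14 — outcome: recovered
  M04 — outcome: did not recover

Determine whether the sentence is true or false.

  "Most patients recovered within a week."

'Most patients recovered within a week' holds iff |A ∩ B| > |A ∖ B|.
|A| = 19, |A ∩ B| = 10, |A ∖ B| = 9.
10 > 9, so the statement is true.

True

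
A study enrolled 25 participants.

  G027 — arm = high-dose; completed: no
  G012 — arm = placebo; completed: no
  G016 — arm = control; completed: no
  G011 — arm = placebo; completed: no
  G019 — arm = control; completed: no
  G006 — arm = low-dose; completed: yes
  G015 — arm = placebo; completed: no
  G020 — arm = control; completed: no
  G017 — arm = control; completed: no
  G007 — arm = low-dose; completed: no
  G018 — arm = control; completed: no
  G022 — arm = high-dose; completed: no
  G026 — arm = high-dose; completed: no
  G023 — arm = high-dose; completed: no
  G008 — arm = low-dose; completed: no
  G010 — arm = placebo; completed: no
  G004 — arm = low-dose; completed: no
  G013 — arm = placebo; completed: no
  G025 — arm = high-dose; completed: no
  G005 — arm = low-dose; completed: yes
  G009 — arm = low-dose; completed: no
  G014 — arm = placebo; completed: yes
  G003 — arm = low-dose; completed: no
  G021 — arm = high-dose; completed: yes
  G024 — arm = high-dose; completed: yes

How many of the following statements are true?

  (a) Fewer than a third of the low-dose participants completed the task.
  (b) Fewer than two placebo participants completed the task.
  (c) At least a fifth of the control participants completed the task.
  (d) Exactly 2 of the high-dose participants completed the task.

(a) low-dose: |A| = 7, |A ∩ B| = 2; needs |A ∩ B| / |A| < 1/3 — true.
(b) placebo: |A| = 6, |A ∩ B| = 1; needs |A ∩ B| < 2 — true.
(c) control: |A| = 5, |A ∩ B| = 0; needs |A ∩ B| / |A| ≥ 1/5 — false.
(d) high-dose: |A| = 7, |A ∩ B| = 2; needs |A ∩ B| = 2 — true.

3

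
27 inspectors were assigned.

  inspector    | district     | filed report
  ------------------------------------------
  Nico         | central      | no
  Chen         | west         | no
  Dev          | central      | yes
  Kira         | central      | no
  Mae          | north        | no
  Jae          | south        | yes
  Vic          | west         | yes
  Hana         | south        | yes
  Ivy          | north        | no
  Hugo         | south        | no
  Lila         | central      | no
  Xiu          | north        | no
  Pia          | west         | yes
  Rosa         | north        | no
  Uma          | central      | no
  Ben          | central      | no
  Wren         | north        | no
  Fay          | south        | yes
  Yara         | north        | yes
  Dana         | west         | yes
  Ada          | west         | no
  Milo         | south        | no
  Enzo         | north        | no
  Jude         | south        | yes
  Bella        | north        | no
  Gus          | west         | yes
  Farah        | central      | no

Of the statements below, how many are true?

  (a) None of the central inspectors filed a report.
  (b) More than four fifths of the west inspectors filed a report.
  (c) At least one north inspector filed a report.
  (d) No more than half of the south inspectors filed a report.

1

(a) central: |A| = 7, |A ∩ B| = 1; needs A ∩ B = ∅ (|A ∩ B| = 0) — false.
(b) west: |A| = 6, |A ∩ B| = 4; needs |A ∩ B| / |A| > 4/5 — false.
(c) north: |A| = 8, |A ∩ B| = 1; needs A ∩ B ≠ ∅ (|A ∩ B| ≥ 1) — true.
(d) south: |A| = 6, |A ∩ B| = 4; needs |A ∩ B| ≤ |A ∖ B| — false.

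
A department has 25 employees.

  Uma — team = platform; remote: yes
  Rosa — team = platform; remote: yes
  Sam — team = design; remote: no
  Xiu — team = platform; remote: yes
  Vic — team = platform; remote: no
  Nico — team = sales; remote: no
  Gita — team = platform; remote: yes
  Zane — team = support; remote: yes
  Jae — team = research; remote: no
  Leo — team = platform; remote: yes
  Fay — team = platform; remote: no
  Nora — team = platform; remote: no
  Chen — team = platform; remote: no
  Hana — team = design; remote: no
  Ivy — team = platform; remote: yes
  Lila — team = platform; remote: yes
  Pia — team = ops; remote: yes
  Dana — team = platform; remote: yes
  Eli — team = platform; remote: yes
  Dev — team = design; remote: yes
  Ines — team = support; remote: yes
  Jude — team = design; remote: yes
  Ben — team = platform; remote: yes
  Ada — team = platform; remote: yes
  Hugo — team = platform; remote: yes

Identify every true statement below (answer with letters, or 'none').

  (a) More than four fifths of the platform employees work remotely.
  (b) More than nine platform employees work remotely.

(b)

|A| = 16, |A ∩ B| = 12, |A ∖ B| = 4.
(a) |A ∩ B| / |A| > 4/5: fails.
(b) |A ∩ B| > 9: holds.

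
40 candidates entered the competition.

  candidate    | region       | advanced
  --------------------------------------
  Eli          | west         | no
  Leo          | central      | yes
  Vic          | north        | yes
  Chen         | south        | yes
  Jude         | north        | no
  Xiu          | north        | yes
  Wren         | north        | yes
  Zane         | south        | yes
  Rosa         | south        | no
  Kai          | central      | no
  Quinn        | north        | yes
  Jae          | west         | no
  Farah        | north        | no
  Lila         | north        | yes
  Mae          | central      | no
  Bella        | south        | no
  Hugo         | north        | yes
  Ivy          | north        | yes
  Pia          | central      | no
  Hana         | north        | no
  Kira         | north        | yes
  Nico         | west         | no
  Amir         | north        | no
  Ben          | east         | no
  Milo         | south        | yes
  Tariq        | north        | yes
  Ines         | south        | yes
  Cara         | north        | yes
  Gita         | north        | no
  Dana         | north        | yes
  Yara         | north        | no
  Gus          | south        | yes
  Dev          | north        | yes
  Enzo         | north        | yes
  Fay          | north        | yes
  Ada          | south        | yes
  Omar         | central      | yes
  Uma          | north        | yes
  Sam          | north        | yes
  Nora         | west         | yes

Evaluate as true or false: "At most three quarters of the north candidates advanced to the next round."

True

Truth condition: |A ∩ B| / |A| ≤ 3/4.
|A| = 22, |A ∩ B| = 16, |A ∖ B| = 6.
|A ∩ B|/|A| = 16/22, so the statement is true.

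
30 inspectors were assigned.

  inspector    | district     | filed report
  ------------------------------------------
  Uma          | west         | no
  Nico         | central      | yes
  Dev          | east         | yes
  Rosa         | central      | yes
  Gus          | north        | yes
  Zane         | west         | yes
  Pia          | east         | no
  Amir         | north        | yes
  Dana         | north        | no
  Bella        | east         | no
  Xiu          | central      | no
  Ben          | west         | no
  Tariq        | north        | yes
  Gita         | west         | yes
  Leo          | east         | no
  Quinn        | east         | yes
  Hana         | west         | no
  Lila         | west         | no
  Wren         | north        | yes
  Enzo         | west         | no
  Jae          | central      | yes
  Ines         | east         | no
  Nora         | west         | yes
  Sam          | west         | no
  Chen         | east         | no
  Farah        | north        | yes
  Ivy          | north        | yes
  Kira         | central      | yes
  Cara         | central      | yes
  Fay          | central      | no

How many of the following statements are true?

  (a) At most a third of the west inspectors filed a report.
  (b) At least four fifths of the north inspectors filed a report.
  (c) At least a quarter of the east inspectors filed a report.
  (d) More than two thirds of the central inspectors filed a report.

4

(a) west: |A| = 9, |A ∩ B| = 3; needs |A ∩ B| / |A| ≤ 1/3 — true.
(b) north: |A| = 7, |A ∩ B| = 6; needs |A ∩ B| / |A| ≥ 4/5 — true.
(c) east: |A| = 7, |A ∩ B| = 2; needs |A ∩ B| / |A| ≥ 1/4 — true.
(d) central: |A| = 7, |A ∩ B| = 5; needs |A ∩ B| / |A| > 2/3 — true.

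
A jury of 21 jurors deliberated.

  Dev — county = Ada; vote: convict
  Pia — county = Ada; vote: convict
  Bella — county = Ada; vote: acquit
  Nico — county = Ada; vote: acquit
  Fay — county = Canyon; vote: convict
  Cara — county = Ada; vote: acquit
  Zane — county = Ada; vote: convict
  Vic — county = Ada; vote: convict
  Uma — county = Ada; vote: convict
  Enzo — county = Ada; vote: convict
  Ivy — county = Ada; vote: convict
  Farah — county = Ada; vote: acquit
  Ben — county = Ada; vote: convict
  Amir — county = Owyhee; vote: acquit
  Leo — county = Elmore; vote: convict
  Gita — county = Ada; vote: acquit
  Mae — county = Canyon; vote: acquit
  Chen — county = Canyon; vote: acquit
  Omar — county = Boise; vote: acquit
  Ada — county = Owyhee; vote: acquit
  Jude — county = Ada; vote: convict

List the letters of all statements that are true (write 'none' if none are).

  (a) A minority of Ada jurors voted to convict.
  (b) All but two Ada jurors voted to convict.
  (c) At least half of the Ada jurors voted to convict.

|A| = 14, |A ∩ B| = 9, |A ∖ B| = 5.
(a) |A ∩ B| < |A ∖ B|: fails.
(b) |A ∖ B| = 2: fails.
(c) |A ∩ B| ≥ |A ∖ B|: holds.

(c)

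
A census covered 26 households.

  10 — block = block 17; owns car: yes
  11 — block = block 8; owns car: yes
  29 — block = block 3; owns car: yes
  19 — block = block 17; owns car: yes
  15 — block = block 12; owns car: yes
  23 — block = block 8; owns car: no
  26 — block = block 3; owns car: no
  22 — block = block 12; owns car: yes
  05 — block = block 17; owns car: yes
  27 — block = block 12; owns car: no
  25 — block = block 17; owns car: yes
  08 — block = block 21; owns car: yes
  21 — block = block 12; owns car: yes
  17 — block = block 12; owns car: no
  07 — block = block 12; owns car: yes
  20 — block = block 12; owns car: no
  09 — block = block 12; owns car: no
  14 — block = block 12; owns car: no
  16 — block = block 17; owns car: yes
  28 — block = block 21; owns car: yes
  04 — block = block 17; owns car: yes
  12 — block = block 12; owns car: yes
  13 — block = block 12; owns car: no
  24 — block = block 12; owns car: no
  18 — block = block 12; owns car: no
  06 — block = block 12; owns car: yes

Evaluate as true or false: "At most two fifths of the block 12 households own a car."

'At most two fifths of the block 12 households own a car' holds iff |A ∩ B| / |A| ≤ 2/5.
A (the restrictor) = {15, 22, 27, 21, 17, 07, 20, 09, 14, 12, 13, 24, 18, 06}, |A| = 14.
A ∩ B = {15, 22, 21, 07, 12, 06}, so |A ∩ B| = 6.
A ∖ B = {27, 17, 20, 09, 14, 13, 24, 18}, so |A ∖ B| = 8.
|A ∩ B|/|A| = 6/14, so the statement is false.

False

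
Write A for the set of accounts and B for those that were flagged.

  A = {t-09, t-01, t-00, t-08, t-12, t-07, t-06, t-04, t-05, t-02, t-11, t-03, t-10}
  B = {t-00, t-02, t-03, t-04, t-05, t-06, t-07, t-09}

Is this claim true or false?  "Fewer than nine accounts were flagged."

Truth condition: |A ∩ B| < 9.
A (the restrictor) = {t-09, t-01, t-00, t-08, t-12, t-07, t-06, t-04, t-05, t-02, t-11, t-03, t-10}, |A| = 13.
A ∩ B = {t-09, t-00, t-07, t-06, t-04, t-05, t-02, t-03}, so |A ∩ B| = 8.
|A ∩ B| = 8, so the statement is true.

True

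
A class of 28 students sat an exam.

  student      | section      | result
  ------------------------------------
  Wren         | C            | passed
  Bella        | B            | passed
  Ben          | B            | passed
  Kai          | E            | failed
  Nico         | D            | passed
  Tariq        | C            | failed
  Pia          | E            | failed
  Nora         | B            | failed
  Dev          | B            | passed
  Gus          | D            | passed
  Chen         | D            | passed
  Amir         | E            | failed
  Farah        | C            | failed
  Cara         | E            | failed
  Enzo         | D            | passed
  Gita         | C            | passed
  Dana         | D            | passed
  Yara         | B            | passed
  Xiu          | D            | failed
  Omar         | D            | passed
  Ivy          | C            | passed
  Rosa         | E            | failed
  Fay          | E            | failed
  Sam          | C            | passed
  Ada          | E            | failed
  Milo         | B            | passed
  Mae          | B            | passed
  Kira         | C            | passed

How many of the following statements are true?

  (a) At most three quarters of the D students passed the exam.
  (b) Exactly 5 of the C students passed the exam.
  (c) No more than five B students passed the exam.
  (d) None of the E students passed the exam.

(a) D: |A| = 7, |A ∩ B| = 6; needs |A ∩ B| / |A| ≤ 3/4 — false.
(b) C: |A| = 7, |A ∩ B| = 5; needs |A ∩ B| = 5 — true.
(c) B: |A| = 7, |A ∩ B| = 6; needs |A ∩ B| ≤ 5 — false.
(d) E: |A| = 7, |A ∩ B| = 0; needs A ∩ B = ∅ (|A ∩ B| = 0) — true.

2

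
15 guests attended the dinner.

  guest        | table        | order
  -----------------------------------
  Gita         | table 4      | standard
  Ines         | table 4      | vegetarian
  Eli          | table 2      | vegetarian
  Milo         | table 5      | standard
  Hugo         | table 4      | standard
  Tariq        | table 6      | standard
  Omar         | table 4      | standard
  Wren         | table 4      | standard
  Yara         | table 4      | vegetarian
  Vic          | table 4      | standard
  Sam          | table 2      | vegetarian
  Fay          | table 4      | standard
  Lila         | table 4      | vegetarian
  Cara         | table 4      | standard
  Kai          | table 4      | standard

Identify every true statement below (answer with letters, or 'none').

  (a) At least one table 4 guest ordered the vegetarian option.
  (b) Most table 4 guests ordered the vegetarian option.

|A| = 11, |A ∩ B| = 3, |A ∖ B| = 8.
(a) A ∩ B ≠ ∅ (|A ∩ B| ≥ 1): holds.
(b) |A ∩ B| > |A ∖ B|: fails.

(a)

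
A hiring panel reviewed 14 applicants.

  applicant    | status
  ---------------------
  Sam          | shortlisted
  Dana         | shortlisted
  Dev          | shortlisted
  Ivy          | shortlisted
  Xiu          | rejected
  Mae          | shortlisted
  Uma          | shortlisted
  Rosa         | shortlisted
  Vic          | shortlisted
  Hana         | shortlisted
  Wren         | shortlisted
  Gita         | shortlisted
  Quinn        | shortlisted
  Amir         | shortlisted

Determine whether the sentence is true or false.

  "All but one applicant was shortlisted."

Truth condition: |A ∖ B| = 1.
A (the restrictor) = {Sam, Dana, Dev, Ivy, Xiu, Mae, Uma, Rosa, Vic, Hana, Wren, Gita, Quinn, Amir}, |A| = 14.
A ∖ B = {Xiu}, so |A ∖ B| = 1.
|A ∖ B| = 1, so the statement is true.

True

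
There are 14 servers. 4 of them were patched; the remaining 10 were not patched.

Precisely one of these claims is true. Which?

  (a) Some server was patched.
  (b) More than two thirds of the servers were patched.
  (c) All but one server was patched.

(a)

|A| = 14, |A ∩ B| = 4, |A ∖ B| = 10.
(a) requires A ∩ B ≠ ∅ (|A ∩ B| ≥ 1): true.
(b) requires |A ∩ B| / |A| > 2/3: false.
(c) requires |A ∖ B| = 1: false.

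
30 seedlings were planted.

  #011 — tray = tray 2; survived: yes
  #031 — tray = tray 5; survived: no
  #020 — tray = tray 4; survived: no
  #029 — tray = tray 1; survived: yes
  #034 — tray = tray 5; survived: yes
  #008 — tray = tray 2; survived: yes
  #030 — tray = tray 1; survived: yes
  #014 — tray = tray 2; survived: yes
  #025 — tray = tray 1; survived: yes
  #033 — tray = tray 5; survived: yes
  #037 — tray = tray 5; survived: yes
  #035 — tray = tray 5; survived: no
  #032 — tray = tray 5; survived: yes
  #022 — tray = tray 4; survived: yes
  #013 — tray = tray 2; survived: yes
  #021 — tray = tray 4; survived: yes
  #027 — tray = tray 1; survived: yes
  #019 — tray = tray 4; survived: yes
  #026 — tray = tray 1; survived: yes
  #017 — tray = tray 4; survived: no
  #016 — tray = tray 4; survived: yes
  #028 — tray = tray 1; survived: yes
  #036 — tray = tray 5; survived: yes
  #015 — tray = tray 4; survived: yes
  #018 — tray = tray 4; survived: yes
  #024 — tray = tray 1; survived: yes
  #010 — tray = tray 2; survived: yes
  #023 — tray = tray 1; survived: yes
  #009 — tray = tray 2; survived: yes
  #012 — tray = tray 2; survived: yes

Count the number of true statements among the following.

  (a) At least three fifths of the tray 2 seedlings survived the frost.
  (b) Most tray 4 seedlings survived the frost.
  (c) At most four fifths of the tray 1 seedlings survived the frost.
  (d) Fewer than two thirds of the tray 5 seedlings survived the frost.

(a) tray 2: |A| = 7, |A ∩ B| = 7; needs |A ∩ B| / |A| ≥ 3/5 — true.
(b) tray 4: |A| = 8, |A ∩ B| = 6; needs |A ∩ B| > |A ∖ B| — true.
(c) tray 1: |A| = 8, |A ∩ B| = 8; needs |A ∩ B| / |A| ≤ 4/5 — false.
(d) tray 5: |A| = 7, |A ∩ B| = 5; needs |A ∩ B| / |A| < 2/3 — false.

2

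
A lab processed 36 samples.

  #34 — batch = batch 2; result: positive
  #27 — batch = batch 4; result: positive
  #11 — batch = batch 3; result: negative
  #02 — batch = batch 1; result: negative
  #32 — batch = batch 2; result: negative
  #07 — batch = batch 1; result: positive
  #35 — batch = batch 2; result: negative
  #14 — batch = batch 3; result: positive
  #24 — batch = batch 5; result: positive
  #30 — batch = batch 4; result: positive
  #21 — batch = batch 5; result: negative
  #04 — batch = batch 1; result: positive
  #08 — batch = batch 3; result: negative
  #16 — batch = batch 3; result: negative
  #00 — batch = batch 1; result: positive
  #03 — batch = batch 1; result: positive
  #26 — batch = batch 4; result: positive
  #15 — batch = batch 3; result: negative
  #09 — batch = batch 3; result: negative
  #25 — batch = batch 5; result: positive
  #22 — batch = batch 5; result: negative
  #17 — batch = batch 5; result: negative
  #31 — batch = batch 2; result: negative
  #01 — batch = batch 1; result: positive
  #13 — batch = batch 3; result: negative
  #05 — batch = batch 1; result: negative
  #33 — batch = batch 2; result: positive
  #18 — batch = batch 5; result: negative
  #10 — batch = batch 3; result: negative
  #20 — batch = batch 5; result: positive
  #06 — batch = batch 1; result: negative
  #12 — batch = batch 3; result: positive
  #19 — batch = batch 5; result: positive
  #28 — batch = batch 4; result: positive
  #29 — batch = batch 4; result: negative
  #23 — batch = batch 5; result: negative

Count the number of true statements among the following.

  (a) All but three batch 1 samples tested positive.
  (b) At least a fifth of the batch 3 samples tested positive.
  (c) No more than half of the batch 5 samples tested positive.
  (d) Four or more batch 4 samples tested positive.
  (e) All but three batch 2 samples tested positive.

5

(a) batch 1: |A| = 8, |A ∩ B| = 5; needs |A ∖ B| = 3 — true.
(b) batch 3: |A| = 9, |A ∩ B| = 2; needs |A ∩ B| / |A| ≥ 1/5 — true.
(c) batch 5: |A| = 9, |A ∩ B| = 4; needs |A ∩ B| ≤ |A ∖ B| — true.
(d) batch 4: |A| = 5, |A ∩ B| = 4; needs |A ∩ B| ≥ 4 — true.
(e) batch 2: |A| = 5, |A ∩ B| = 2; needs |A ∖ B| = 3 — true.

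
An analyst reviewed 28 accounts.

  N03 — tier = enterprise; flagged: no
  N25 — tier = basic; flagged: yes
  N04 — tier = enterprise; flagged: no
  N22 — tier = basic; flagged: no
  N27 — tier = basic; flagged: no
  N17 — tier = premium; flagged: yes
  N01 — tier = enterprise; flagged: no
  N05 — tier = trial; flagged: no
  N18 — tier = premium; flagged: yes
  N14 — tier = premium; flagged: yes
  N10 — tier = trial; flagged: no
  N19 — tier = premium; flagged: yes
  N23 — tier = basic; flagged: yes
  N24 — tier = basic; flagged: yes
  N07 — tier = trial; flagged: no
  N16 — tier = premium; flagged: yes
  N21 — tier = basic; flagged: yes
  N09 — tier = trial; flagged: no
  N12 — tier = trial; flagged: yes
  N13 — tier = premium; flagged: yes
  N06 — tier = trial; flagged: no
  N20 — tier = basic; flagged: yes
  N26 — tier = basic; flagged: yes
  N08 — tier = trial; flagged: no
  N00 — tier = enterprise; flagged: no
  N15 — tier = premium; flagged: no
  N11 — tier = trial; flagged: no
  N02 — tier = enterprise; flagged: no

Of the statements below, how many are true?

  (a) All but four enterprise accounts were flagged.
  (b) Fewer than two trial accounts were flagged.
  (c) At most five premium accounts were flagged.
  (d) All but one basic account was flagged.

1

(a) enterprise: |A| = 5, |A ∩ B| = 0; needs |A ∖ B| = 4 — false.
(b) trial: |A| = 8, |A ∩ B| = 1; needs |A ∩ B| < 2 — true.
(c) premium: |A| = 7, |A ∩ B| = 6; needs |A ∩ B| ≤ 5 — false.
(d) basic: |A| = 8, |A ∩ B| = 6; needs |A ∖ B| = 1 — false.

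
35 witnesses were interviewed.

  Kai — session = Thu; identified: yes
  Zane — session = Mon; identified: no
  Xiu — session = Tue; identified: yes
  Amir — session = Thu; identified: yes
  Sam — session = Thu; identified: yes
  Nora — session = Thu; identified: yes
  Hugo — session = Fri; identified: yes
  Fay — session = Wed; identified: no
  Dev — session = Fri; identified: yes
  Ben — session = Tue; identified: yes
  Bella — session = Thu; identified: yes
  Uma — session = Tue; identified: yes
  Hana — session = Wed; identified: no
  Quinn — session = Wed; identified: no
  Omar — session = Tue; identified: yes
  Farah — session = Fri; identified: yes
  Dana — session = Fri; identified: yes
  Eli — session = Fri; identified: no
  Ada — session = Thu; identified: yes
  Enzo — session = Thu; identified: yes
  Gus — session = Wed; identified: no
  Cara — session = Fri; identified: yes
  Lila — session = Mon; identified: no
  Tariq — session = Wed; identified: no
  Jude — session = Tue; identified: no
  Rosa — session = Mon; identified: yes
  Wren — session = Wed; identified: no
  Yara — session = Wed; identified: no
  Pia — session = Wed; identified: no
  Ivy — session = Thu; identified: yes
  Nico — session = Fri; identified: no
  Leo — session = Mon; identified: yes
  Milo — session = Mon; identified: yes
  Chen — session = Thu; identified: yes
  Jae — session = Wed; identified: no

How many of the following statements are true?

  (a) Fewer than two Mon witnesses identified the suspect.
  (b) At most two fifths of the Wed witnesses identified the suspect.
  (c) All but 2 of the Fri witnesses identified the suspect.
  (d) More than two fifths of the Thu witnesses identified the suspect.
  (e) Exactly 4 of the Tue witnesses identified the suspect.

4

(a) Mon: |A| = 5, |A ∩ B| = 3; needs |A ∩ B| < 2 — false.
(b) Wed: |A| = 9, |A ∩ B| = 0; needs |A ∩ B| / |A| ≤ 2/5 — true.
(c) Fri: |A| = 7, |A ∩ B| = 5; needs |A ∖ B| = 2 — true.
(d) Thu: |A| = 9, |A ∩ B| = 9; needs |A ∩ B| / |A| > 2/5 — true.
(e) Tue: |A| = 5, |A ∩ B| = 4; needs |A ∩ B| = 4 — true.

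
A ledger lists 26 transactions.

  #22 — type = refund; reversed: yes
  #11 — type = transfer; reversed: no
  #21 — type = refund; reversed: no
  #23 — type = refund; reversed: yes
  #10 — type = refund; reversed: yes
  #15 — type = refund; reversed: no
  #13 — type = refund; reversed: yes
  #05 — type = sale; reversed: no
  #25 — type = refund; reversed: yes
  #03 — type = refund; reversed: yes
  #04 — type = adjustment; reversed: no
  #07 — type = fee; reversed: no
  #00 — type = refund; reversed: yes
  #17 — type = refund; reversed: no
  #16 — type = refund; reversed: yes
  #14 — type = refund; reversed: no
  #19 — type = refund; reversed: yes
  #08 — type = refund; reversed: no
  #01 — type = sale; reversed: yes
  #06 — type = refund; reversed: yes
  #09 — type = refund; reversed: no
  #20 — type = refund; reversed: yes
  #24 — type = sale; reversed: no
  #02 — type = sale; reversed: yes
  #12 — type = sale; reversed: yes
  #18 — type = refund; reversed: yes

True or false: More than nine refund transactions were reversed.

The determiner here denotes the relation: |A ∩ B| > 9.
|A| = 18, |A ∩ B| = 12, |A ∖ B| = 6.
|A ∩ B| = 12, so the statement is true.

True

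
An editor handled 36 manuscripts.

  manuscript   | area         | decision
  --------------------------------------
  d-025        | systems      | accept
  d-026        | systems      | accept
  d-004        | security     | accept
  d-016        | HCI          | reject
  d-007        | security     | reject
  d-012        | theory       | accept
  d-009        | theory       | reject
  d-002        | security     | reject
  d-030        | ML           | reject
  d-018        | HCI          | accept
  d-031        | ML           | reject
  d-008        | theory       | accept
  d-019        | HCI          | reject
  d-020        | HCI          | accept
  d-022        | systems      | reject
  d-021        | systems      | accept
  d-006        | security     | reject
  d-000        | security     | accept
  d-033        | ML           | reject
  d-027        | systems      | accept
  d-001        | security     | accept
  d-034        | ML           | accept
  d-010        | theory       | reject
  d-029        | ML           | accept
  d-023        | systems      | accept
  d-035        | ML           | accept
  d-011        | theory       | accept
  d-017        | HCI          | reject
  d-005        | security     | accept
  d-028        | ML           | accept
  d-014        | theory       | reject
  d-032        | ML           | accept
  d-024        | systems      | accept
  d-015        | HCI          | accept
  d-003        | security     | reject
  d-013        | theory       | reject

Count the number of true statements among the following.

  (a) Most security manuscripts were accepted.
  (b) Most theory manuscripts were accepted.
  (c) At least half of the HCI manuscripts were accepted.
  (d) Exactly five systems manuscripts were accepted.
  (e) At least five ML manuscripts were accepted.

2

(a) security: |A| = 8, |A ∩ B| = 4; needs |A ∩ B| > |A ∖ B| — false.
(b) theory: |A| = 7, |A ∩ B| = 3; needs |A ∩ B| > |A ∖ B| — false.
(c) HCI: |A| = 6, |A ∩ B| = 3; needs |A ∩ B| ≥ |A ∖ B| — true.
(d) systems: |A| = 7, |A ∩ B| = 6; needs |A ∩ B| = 5 — false.
(e) ML: |A| = 8, |A ∩ B| = 5; needs |A ∩ B| ≥ 5 — true.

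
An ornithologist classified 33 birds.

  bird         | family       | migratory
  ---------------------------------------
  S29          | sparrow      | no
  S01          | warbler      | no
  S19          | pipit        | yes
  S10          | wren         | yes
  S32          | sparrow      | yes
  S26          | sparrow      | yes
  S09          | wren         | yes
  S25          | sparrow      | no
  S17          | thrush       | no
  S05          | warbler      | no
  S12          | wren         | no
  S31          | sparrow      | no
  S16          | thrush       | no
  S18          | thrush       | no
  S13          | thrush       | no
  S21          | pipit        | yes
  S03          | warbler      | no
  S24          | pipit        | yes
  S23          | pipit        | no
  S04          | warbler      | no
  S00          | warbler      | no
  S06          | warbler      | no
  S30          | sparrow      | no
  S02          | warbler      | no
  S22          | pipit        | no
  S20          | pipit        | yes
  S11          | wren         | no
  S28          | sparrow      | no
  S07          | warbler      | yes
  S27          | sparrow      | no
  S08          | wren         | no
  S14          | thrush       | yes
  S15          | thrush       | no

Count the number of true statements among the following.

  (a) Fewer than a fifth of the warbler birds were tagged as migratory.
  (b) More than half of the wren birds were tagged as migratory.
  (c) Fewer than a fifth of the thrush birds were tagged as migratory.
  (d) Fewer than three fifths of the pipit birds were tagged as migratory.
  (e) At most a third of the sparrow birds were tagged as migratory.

3

(a) warbler: |A| = 8, |A ∩ B| = 1; needs |A ∩ B| / |A| < 1/5 — true.
(b) wren: |A| = 5, |A ∩ B| = 2; needs |A ∩ B| > |A ∖ B| — false.
(c) thrush: |A| = 6, |A ∩ B| = 1; needs |A ∩ B| / |A| < 1/5 — true.
(d) pipit: |A| = 6, |A ∩ B| = 4; needs |A ∩ B| / |A| < 3/5 — false.
(e) sparrow: |A| = 8, |A ∩ B| = 2; needs |A ∩ B| / |A| ≤ 1/3 — true.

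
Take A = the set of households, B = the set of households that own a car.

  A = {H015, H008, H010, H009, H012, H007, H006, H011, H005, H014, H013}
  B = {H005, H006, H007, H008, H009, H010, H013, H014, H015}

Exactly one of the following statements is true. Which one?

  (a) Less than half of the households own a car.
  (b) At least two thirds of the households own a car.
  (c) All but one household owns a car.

|A| = 11, |A ∩ B| = 9, |A ∖ B| = 2.
(a) requires |A ∩ B| < |A ∖ B|: false.
(b) requires |A ∩ B| / |A| ≥ 2/3: true.
(c) requires |A ∖ B| = 1: false.

(b)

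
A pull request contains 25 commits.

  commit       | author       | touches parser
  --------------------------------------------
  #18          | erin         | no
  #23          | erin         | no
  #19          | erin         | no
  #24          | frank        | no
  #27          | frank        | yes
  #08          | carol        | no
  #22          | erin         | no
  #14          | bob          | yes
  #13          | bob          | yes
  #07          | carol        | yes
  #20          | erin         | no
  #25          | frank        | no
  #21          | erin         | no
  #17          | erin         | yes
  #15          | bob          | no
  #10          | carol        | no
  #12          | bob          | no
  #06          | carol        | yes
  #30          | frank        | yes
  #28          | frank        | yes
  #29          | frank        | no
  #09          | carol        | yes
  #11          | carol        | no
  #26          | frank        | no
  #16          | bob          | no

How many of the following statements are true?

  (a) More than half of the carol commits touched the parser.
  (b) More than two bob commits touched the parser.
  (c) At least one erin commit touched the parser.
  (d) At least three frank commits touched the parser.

2

(a) carol: |A| = 6, |A ∩ B| = 3; needs |A ∩ B| > |A ∖ B| — false.
(b) bob: |A| = 5, |A ∩ B| = 2; needs |A ∩ B| > 2 — false.
(c) erin: |A| = 7, |A ∩ B| = 1; needs A ∩ B ≠ ∅ (|A ∩ B| ≥ 1) — true.
(d) frank: |A| = 7, |A ∩ B| = 3; needs |A ∩ B| ≥ 3 — true.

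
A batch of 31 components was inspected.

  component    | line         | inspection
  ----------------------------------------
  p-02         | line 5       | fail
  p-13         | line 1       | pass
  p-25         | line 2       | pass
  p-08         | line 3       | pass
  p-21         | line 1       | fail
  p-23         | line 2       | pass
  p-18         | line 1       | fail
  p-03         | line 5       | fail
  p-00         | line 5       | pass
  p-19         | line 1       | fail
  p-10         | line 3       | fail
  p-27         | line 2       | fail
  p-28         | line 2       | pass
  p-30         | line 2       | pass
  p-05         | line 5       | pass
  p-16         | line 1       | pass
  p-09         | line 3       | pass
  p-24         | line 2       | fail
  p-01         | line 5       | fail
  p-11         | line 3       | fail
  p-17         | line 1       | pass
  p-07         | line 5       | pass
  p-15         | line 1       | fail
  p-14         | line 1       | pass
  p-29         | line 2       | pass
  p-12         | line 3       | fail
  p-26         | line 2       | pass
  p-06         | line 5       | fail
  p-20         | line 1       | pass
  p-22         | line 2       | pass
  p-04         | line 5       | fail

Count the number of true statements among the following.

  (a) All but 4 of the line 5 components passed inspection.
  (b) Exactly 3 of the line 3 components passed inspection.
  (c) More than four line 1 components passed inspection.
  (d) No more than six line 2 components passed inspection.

1

(a) line 5: |A| = 8, |A ∩ B| = 3; needs |A ∖ B| = 4 — false.
(b) line 3: |A| = 5, |A ∩ B| = 2; needs |A ∩ B| = 3 — false.
(c) line 1: |A| = 9, |A ∩ B| = 5; needs |A ∩ B| > 4 — true.
(d) line 2: |A| = 9, |A ∩ B| = 7; needs |A ∩ B| ≤ 6 — false.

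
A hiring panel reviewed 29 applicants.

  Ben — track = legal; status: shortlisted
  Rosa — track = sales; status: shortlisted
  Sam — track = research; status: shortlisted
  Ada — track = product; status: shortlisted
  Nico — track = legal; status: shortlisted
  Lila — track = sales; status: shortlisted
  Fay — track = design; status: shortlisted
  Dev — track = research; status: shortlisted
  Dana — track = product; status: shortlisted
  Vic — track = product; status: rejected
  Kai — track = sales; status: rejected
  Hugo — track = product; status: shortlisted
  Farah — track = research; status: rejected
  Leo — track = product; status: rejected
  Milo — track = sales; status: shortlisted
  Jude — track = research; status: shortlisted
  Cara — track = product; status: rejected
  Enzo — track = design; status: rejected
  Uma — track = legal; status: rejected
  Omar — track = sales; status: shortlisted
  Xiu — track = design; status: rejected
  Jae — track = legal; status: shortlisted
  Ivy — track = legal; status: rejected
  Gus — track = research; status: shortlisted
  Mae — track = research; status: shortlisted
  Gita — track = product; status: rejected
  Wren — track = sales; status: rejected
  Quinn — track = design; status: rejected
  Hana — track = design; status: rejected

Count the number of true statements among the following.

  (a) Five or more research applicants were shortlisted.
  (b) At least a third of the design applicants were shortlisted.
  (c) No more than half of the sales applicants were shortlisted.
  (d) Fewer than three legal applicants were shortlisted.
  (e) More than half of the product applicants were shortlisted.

1

(a) research: |A| = 6, |A ∩ B| = 5; needs |A ∩ B| ≥ 5 — true.
(b) design: |A| = 5, |A ∩ B| = 1; needs |A ∩ B| / |A| ≥ 1/3 — false.
(c) sales: |A| = 6, |A ∩ B| = 4; needs |A ∩ B| ≤ |A ∖ B| — false.
(d) legal: |A| = 5, |A ∩ B| = 3; needs |A ∩ B| < 3 — false.
(e) product: |A| = 7, |A ∩ B| = 3; needs |A ∩ B| > |A ∖ B| — false.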